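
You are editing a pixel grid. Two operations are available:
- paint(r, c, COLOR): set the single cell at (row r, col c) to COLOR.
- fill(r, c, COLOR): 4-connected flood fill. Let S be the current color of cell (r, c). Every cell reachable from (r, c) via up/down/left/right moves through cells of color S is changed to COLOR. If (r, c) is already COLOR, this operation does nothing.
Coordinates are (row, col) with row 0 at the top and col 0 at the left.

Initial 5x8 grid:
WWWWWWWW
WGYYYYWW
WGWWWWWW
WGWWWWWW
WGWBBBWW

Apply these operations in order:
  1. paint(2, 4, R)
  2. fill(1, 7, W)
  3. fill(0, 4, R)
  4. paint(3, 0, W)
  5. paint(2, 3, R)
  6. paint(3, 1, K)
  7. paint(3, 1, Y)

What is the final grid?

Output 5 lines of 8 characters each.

After op 1 paint(2,4,R):
WWWWWWWW
WGYYYYWW
WGWWRWWW
WGWWWWWW
WGWBBBWW
After op 2 fill(1,7,W) [0 cells changed]:
WWWWWWWW
WGYYYYWW
WGWWRWWW
WGWWWWWW
WGWBBBWW
After op 3 fill(0,4,R) [28 cells changed]:
RRRRRRRR
RGYYYYRR
RGRRRRRR
RGRRRRRR
RGRBBBRR
After op 4 paint(3,0,W):
RRRRRRRR
RGYYYYRR
RGRRRRRR
WGRRRRRR
RGRBBBRR
After op 5 paint(2,3,R):
RRRRRRRR
RGYYYYRR
RGRRRRRR
WGRRRRRR
RGRBBBRR
After op 6 paint(3,1,K):
RRRRRRRR
RGYYYYRR
RGRRRRRR
WKRRRRRR
RGRBBBRR
After op 7 paint(3,1,Y):
RRRRRRRR
RGYYYYRR
RGRRRRRR
WYRRRRRR
RGRBBBRR

Answer: RRRRRRRR
RGYYYYRR
RGRRRRRR
WYRRRRRR
RGRBBBRR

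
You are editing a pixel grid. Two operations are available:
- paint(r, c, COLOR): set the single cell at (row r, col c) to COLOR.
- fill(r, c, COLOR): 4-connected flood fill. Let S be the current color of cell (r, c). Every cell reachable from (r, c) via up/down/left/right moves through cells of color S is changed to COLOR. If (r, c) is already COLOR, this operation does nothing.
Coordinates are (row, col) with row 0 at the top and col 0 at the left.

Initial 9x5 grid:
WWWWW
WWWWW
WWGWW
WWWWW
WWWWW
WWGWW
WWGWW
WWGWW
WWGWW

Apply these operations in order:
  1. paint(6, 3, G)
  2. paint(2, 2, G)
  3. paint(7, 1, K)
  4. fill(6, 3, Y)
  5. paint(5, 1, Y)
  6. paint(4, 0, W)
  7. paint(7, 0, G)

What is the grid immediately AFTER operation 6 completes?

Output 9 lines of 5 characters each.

Answer: WWWWW
WWWWW
WWGWW
WWWWW
WWWWW
WYYWW
WWYYW
WKYWW
WWYWW

Derivation:
After op 1 paint(6,3,G):
WWWWW
WWWWW
WWGWW
WWWWW
WWWWW
WWGWW
WWGGW
WWGWW
WWGWW
After op 2 paint(2,2,G):
WWWWW
WWWWW
WWGWW
WWWWW
WWWWW
WWGWW
WWGGW
WWGWW
WWGWW
After op 3 paint(7,1,K):
WWWWW
WWWWW
WWGWW
WWWWW
WWWWW
WWGWW
WWGGW
WKGWW
WWGWW
After op 4 fill(6,3,Y) [5 cells changed]:
WWWWW
WWWWW
WWGWW
WWWWW
WWWWW
WWYWW
WWYYW
WKYWW
WWYWW
After op 5 paint(5,1,Y):
WWWWW
WWWWW
WWGWW
WWWWW
WWWWW
WYYWW
WWYYW
WKYWW
WWYWW
After op 6 paint(4,0,W):
WWWWW
WWWWW
WWGWW
WWWWW
WWWWW
WYYWW
WWYYW
WKYWW
WWYWW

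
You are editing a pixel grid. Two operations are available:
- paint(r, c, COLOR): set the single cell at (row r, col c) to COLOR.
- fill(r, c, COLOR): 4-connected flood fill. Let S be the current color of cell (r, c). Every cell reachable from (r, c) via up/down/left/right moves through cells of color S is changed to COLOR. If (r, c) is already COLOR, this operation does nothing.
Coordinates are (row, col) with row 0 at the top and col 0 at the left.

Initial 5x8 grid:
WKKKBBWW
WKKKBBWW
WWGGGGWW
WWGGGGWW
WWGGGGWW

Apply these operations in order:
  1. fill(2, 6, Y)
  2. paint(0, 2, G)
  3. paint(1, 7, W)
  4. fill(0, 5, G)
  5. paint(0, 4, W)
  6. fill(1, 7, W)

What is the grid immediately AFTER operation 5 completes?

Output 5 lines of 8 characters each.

After op 1 fill(2,6,Y) [10 cells changed]:
WKKKBBYY
WKKKBBYY
WWGGGGYY
WWGGGGYY
WWGGGGYY
After op 2 paint(0,2,G):
WKGKBBYY
WKKKBBYY
WWGGGGYY
WWGGGGYY
WWGGGGYY
After op 3 paint(1,7,W):
WKGKBBYY
WKKKBBYW
WWGGGGYY
WWGGGGYY
WWGGGGYY
After op 4 fill(0,5,G) [4 cells changed]:
WKGKGGYY
WKKKGGYW
WWGGGGYY
WWGGGGYY
WWGGGGYY
After op 5 paint(0,4,W):
WKGKWGYY
WKKKGGYW
WWGGGGYY
WWGGGGYY
WWGGGGYY

Answer: WKGKWGYY
WKKKGGYW
WWGGGGYY
WWGGGGYY
WWGGGGYY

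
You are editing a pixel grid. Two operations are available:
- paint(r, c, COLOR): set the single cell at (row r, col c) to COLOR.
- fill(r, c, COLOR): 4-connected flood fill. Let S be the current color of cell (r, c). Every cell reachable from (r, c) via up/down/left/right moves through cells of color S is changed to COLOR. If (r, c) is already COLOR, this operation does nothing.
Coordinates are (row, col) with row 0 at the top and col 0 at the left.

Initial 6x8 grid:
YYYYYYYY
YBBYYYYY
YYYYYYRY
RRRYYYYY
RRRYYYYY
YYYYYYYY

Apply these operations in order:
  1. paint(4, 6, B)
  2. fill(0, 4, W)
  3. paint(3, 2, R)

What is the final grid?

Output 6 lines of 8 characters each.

After op 1 paint(4,6,B):
YYYYYYYY
YBBYYYYY
YYYYYYRY
RRRYYYYY
RRRYYYBY
YYYYYYYY
After op 2 fill(0,4,W) [38 cells changed]:
WWWWWWWW
WBBWWWWW
WWWWWWRW
RRRWWWWW
RRRWWWBW
WWWWWWWW
After op 3 paint(3,2,R):
WWWWWWWW
WBBWWWWW
WWWWWWRW
RRRWWWWW
RRRWWWBW
WWWWWWWW

Answer: WWWWWWWW
WBBWWWWW
WWWWWWRW
RRRWWWWW
RRRWWWBW
WWWWWWWW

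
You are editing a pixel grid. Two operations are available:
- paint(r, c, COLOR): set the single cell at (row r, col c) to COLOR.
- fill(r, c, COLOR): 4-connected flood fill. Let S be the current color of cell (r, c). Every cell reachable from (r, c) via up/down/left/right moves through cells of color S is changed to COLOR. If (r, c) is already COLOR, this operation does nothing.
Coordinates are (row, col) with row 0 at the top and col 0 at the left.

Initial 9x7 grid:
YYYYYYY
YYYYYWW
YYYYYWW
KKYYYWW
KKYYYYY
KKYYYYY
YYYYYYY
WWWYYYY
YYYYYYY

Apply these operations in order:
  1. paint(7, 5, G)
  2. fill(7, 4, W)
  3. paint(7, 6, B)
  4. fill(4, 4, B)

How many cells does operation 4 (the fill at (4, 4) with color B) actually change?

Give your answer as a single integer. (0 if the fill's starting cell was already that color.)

Answer: 55

Derivation:
After op 1 paint(7,5,G):
YYYYYYY
YYYYYWW
YYYYYWW
KKYYYWW
KKYYYYY
KKYYYYY
YYYYYYY
WWWYYGY
YYYYYYY
After op 2 fill(7,4,W) [47 cells changed]:
WWWWWWW
WWWWWWW
WWWWWWW
KKWWWWW
KKWWWWW
KKWWWWW
WWWWWWW
WWWWWGW
WWWWWWW
After op 3 paint(7,6,B):
WWWWWWW
WWWWWWW
WWWWWWW
KKWWWWW
KKWWWWW
KKWWWWW
WWWWWWW
WWWWWGB
WWWWWWW
After op 4 fill(4,4,B) [55 cells changed]:
BBBBBBB
BBBBBBB
BBBBBBB
KKBBBBB
KKBBBBB
KKBBBBB
BBBBBBB
BBBBBGB
BBBBBBB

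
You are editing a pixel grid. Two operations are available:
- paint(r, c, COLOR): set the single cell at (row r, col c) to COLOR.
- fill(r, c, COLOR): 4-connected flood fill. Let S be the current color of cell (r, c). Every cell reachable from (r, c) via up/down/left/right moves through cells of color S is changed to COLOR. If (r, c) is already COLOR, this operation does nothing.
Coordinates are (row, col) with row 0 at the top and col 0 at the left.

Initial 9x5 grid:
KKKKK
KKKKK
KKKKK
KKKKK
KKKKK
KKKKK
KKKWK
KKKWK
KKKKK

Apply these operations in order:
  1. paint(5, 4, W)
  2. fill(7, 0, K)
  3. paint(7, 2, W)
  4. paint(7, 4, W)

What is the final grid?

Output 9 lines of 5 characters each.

Answer: KKKKK
KKKKK
KKKKK
KKKKK
KKKKK
KKKKW
KKKWK
KKWWW
KKKKK

Derivation:
After op 1 paint(5,4,W):
KKKKK
KKKKK
KKKKK
KKKKK
KKKKK
KKKKW
KKKWK
KKKWK
KKKKK
After op 2 fill(7,0,K) [0 cells changed]:
KKKKK
KKKKK
KKKKK
KKKKK
KKKKK
KKKKW
KKKWK
KKKWK
KKKKK
After op 3 paint(7,2,W):
KKKKK
KKKKK
KKKKK
KKKKK
KKKKK
KKKKW
KKKWK
KKWWK
KKKKK
After op 4 paint(7,4,W):
KKKKK
KKKKK
KKKKK
KKKKK
KKKKK
KKKKW
KKKWK
KKWWW
KKKKK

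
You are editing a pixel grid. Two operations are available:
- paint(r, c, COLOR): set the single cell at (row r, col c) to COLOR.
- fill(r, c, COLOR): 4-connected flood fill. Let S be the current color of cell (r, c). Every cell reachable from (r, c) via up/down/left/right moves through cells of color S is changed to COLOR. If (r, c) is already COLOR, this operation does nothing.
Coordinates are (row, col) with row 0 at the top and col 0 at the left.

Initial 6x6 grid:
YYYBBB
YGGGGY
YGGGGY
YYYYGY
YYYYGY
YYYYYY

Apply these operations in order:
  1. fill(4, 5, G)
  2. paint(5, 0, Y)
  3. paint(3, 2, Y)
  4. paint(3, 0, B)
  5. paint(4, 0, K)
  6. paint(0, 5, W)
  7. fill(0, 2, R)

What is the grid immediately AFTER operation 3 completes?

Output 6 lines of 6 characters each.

After op 1 fill(4,5,G) [23 cells changed]:
GGGBBB
GGGGGG
GGGGGG
GGGGGG
GGGGGG
GGGGGG
After op 2 paint(5,0,Y):
GGGBBB
GGGGGG
GGGGGG
GGGGGG
GGGGGG
YGGGGG
After op 3 paint(3,2,Y):
GGGBBB
GGGGGG
GGGGGG
GGYGGG
GGGGGG
YGGGGG

Answer: GGGBBB
GGGGGG
GGGGGG
GGYGGG
GGGGGG
YGGGGG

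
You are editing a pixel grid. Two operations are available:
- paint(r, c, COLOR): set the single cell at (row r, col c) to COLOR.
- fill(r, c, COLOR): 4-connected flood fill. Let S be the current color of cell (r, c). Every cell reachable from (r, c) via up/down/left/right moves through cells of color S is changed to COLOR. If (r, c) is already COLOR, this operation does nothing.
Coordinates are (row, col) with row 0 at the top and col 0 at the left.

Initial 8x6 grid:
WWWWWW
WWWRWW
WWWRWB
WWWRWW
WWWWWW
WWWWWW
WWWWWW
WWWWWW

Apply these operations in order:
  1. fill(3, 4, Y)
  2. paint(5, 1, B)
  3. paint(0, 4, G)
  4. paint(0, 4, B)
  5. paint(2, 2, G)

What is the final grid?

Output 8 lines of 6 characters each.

After op 1 fill(3,4,Y) [44 cells changed]:
YYYYYY
YYYRYY
YYYRYB
YYYRYY
YYYYYY
YYYYYY
YYYYYY
YYYYYY
After op 2 paint(5,1,B):
YYYYYY
YYYRYY
YYYRYB
YYYRYY
YYYYYY
YBYYYY
YYYYYY
YYYYYY
After op 3 paint(0,4,G):
YYYYGY
YYYRYY
YYYRYB
YYYRYY
YYYYYY
YBYYYY
YYYYYY
YYYYYY
After op 4 paint(0,4,B):
YYYYBY
YYYRYY
YYYRYB
YYYRYY
YYYYYY
YBYYYY
YYYYYY
YYYYYY
After op 5 paint(2,2,G):
YYYYBY
YYYRYY
YYGRYB
YYYRYY
YYYYYY
YBYYYY
YYYYYY
YYYYYY

Answer: YYYYBY
YYYRYY
YYGRYB
YYYRYY
YYYYYY
YBYYYY
YYYYYY
YYYYYY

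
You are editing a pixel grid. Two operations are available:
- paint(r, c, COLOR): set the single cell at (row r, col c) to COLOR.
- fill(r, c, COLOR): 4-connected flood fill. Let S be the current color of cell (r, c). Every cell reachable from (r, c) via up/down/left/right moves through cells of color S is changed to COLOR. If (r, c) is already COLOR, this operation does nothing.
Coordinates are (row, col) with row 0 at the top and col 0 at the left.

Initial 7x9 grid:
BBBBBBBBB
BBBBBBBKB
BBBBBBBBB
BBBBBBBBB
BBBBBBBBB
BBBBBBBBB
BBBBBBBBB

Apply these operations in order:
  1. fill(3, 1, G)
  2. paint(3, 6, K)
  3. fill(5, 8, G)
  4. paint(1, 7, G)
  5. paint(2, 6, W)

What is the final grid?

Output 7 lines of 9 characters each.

After op 1 fill(3,1,G) [62 cells changed]:
GGGGGGGGG
GGGGGGGKG
GGGGGGGGG
GGGGGGGGG
GGGGGGGGG
GGGGGGGGG
GGGGGGGGG
After op 2 paint(3,6,K):
GGGGGGGGG
GGGGGGGKG
GGGGGGGGG
GGGGGGKGG
GGGGGGGGG
GGGGGGGGG
GGGGGGGGG
After op 3 fill(5,8,G) [0 cells changed]:
GGGGGGGGG
GGGGGGGKG
GGGGGGGGG
GGGGGGKGG
GGGGGGGGG
GGGGGGGGG
GGGGGGGGG
After op 4 paint(1,7,G):
GGGGGGGGG
GGGGGGGGG
GGGGGGGGG
GGGGGGKGG
GGGGGGGGG
GGGGGGGGG
GGGGGGGGG
After op 5 paint(2,6,W):
GGGGGGGGG
GGGGGGGGG
GGGGGGWGG
GGGGGGKGG
GGGGGGGGG
GGGGGGGGG
GGGGGGGGG

Answer: GGGGGGGGG
GGGGGGGGG
GGGGGGWGG
GGGGGGKGG
GGGGGGGGG
GGGGGGGGG
GGGGGGGGG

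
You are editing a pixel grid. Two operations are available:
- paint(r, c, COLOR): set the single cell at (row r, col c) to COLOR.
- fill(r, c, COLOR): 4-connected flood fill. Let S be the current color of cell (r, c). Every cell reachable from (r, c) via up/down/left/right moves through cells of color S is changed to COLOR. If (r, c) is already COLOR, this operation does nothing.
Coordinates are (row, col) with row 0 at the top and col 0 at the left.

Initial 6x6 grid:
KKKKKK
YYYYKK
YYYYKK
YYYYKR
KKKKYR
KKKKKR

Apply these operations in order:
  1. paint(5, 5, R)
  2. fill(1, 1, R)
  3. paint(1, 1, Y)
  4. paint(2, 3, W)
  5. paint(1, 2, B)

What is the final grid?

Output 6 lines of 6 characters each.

Answer: KKKKKK
RYBRKK
RRRWKK
RRRRKR
KKKKYR
KKKKKR

Derivation:
After op 1 paint(5,5,R):
KKKKKK
YYYYKK
YYYYKK
YYYYKR
KKKKYR
KKKKKR
After op 2 fill(1,1,R) [12 cells changed]:
KKKKKK
RRRRKK
RRRRKK
RRRRKR
KKKKYR
KKKKKR
After op 3 paint(1,1,Y):
KKKKKK
RYRRKK
RRRRKK
RRRRKR
KKKKYR
KKKKKR
After op 4 paint(2,3,W):
KKKKKK
RYRRKK
RRRWKK
RRRRKR
KKKKYR
KKKKKR
After op 5 paint(1,2,B):
KKKKKK
RYBRKK
RRRWKK
RRRRKR
KKKKYR
KKKKKR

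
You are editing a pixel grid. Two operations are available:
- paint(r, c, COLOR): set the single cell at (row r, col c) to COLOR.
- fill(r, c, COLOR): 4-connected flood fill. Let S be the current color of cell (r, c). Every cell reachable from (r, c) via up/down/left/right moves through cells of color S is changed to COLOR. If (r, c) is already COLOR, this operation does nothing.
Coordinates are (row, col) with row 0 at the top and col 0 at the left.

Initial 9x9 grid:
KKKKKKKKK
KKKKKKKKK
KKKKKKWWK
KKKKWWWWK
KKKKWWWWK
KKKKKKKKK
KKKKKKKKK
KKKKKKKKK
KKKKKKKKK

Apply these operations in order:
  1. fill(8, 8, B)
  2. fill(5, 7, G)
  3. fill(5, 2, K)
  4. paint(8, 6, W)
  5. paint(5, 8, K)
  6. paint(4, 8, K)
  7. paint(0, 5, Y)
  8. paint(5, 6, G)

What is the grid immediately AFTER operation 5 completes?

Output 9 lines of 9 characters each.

After op 1 fill(8,8,B) [71 cells changed]:
BBBBBBBBB
BBBBBBBBB
BBBBBBWWB
BBBBWWWWB
BBBBWWWWB
BBBBBBBBB
BBBBBBBBB
BBBBBBBBB
BBBBBBBBB
After op 2 fill(5,7,G) [71 cells changed]:
GGGGGGGGG
GGGGGGGGG
GGGGGGWWG
GGGGWWWWG
GGGGWWWWG
GGGGGGGGG
GGGGGGGGG
GGGGGGGGG
GGGGGGGGG
After op 3 fill(5,2,K) [71 cells changed]:
KKKKKKKKK
KKKKKKKKK
KKKKKKWWK
KKKKWWWWK
KKKKWWWWK
KKKKKKKKK
KKKKKKKKK
KKKKKKKKK
KKKKKKKKK
After op 4 paint(8,6,W):
KKKKKKKKK
KKKKKKKKK
KKKKKKWWK
KKKKWWWWK
KKKKWWWWK
KKKKKKKKK
KKKKKKKKK
KKKKKKKKK
KKKKKKWKK
After op 5 paint(5,8,K):
KKKKKKKKK
KKKKKKKKK
KKKKKKWWK
KKKKWWWWK
KKKKWWWWK
KKKKKKKKK
KKKKKKKKK
KKKKKKKKK
KKKKKKWKK

Answer: KKKKKKKKK
KKKKKKKKK
KKKKKKWWK
KKKKWWWWK
KKKKWWWWK
KKKKKKKKK
KKKKKKKKK
KKKKKKKKK
KKKKKKWKK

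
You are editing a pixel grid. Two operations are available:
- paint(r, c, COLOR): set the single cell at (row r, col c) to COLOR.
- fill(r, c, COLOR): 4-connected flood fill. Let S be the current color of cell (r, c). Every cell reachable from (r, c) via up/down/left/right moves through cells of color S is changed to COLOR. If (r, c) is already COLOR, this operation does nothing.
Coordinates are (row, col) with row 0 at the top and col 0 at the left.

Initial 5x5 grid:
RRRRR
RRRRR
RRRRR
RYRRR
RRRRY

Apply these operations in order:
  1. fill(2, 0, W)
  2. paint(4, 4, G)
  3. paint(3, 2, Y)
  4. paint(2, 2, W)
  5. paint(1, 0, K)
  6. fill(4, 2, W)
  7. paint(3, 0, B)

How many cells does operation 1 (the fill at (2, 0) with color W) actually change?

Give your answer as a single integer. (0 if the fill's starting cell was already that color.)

Answer: 23

Derivation:
After op 1 fill(2,0,W) [23 cells changed]:
WWWWW
WWWWW
WWWWW
WYWWW
WWWWY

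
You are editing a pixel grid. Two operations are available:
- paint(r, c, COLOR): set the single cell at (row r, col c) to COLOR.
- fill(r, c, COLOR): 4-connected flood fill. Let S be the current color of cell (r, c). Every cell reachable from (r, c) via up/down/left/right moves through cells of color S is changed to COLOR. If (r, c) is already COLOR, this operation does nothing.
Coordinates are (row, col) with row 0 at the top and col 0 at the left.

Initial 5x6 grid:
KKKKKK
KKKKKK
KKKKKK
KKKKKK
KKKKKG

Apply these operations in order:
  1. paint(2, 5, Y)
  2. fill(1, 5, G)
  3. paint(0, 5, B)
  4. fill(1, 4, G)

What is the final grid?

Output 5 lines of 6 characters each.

After op 1 paint(2,5,Y):
KKKKKK
KKKKKK
KKKKKY
KKKKKK
KKKKKG
After op 2 fill(1,5,G) [28 cells changed]:
GGGGGG
GGGGGG
GGGGGY
GGGGGG
GGGGGG
After op 3 paint(0,5,B):
GGGGGB
GGGGGG
GGGGGY
GGGGGG
GGGGGG
After op 4 fill(1,4,G) [0 cells changed]:
GGGGGB
GGGGGG
GGGGGY
GGGGGG
GGGGGG

Answer: GGGGGB
GGGGGG
GGGGGY
GGGGGG
GGGGGG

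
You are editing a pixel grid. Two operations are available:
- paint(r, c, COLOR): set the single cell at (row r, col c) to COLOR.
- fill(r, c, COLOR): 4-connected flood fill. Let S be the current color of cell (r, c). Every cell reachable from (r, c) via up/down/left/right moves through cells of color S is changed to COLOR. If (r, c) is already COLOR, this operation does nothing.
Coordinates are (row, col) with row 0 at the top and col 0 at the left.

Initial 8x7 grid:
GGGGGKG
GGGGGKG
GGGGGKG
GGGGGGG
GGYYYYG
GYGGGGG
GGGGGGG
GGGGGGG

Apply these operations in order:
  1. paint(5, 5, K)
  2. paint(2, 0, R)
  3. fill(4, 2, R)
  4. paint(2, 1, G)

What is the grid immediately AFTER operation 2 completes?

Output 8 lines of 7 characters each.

Answer: GGGGGKG
GGGGGKG
RGGGGKG
GGGGGGG
GGYYYYG
GYGGGKG
GGGGGGG
GGGGGGG

Derivation:
After op 1 paint(5,5,K):
GGGGGKG
GGGGGKG
GGGGGKG
GGGGGGG
GGYYYYG
GYGGGKG
GGGGGGG
GGGGGGG
After op 2 paint(2,0,R):
GGGGGKG
GGGGGKG
RGGGGKG
GGGGGGG
GGYYYYG
GYGGGKG
GGGGGGG
GGGGGGG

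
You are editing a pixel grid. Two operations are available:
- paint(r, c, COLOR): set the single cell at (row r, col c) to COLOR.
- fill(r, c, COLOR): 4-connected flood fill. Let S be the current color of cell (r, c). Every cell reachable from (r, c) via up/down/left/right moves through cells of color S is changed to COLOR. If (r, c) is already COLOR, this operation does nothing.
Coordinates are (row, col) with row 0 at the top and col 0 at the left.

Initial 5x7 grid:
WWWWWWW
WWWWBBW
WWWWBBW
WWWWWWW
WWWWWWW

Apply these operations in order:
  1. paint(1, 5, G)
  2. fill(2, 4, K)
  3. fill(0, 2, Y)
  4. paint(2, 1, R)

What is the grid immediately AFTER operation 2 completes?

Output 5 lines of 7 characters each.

After op 1 paint(1,5,G):
WWWWWWW
WWWWBGW
WWWWBBW
WWWWWWW
WWWWWWW
After op 2 fill(2,4,K) [3 cells changed]:
WWWWWWW
WWWWKGW
WWWWKKW
WWWWWWW
WWWWWWW

Answer: WWWWWWW
WWWWKGW
WWWWKKW
WWWWWWW
WWWWWWW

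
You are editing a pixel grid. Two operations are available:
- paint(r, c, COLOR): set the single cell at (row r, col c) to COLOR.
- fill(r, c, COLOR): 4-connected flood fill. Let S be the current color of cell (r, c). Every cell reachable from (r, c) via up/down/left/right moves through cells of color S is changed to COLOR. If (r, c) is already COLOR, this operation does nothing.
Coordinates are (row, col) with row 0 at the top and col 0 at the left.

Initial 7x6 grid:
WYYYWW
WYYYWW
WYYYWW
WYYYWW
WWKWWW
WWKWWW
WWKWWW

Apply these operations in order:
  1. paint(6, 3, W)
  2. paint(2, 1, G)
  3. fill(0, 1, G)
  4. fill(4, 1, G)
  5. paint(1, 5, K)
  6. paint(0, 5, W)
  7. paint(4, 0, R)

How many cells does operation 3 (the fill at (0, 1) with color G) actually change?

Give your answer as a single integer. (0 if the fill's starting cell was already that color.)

Answer: 11

Derivation:
After op 1 paint(6,3,W):
WYYYWW
WYYYWW
WYYYWW
WYYYWW
WWKWWW
WWKWWW
WWKWWW
After op 2 paint(2,1,G):
WYYYWW
WYYYWW
WGYYWW
WYYYWW
WWKWWW
WWKWWW
WWKWWW
After op 3 fill(0,1,G) [11 cells changed]:
WGGGWW
WGGGWW
WGGGWW
WGGGWW
WWKWWW
WWKWWW
WWKWWW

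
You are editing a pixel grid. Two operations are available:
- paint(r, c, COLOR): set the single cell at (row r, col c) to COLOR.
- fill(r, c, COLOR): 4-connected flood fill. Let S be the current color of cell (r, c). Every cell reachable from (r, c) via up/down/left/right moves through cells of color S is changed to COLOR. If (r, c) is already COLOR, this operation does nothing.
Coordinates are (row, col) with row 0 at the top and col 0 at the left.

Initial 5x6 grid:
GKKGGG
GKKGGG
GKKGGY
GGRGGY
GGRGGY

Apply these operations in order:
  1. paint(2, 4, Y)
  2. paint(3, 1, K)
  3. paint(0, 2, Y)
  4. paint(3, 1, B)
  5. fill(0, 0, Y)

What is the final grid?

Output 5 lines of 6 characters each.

After op 1 paint(2,4,Y):
GKKGGG
GKKGGG
GKKGYY
GGRGGY
GGRGGY
After op 2 paint(3,1,K):
GKKGGG
GKKGGG
GKKGYY
GKRGGY
GGRGGY
After op 3 paint(0,2,Y):
GKYGGG
GKKGGG
GKKGYY
GKRGGY
GGRGGY
After op 4 paint(3,1,B):
GKYGGG
GKKGGG
GKKGYY
GBRGGY
GGRGGY
After op 5 fill(0,0,Y) [6 cells changed]:
YKYGGG
YKKGGG
YKKGYY
YBRGGY
YYRGGY

Answer: YKYGGG
YKKGGG
YKKGYY
YBRGGY
YYRGGY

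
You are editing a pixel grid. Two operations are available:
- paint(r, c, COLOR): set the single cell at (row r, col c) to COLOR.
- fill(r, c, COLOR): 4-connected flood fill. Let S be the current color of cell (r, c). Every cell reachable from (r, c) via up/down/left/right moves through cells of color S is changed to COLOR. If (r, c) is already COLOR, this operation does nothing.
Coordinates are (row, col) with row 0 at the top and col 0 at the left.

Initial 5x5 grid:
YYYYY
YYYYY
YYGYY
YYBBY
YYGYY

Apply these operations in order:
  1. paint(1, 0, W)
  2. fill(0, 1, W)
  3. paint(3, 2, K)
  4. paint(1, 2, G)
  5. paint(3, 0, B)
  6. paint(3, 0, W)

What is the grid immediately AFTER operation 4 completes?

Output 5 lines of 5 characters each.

Answer: WWWWW
WWGWW
WWGWW
WWKBW
WWGWW

Derivation:
After op 1 paint(1,0,W):
YYYYY
WYYYY
YYGYY
YYBBY
YYGYY
After op 2 fill(0,1,W) [20 cells changed]:
WWWWW
WWWWW
WWGWW
WWBBW
WWGWW
After op 3 paint(3,2,K):
WWWWW
WWWWW
WWGWW
WWKBW
WWGWW
After op 4 paint(1,2,G):
WWWWW
WWGWW
WWGWW
WWKBW
WWGWW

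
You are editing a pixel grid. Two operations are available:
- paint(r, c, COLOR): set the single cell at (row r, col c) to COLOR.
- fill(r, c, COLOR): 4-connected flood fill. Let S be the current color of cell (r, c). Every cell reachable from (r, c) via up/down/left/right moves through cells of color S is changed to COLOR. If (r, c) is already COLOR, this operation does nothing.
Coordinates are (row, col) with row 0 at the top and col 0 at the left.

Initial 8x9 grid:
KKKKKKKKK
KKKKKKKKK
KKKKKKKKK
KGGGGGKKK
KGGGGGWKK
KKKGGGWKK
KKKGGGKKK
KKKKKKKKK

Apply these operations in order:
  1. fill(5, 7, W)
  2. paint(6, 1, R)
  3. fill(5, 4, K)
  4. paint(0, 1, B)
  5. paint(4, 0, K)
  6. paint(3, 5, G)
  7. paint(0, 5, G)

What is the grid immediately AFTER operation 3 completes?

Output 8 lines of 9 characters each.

Answer: WWWWWWWWW
WWWWWWWWW
WWWWWWWWW
WKKKKKWWW
WKKKKKWWW
WWWKKKWWW
WRWKKKWWW
WWWWWWWWW

Derivation:
After op 1 fill(5,7,W) [54 cells changed]:
WWWWWWWWW
WWWWWWWWW
WWWWWWWWW
WGGGGGWWW
WGGGGGWWW
WWWGGGWWW
WWWGGGWWW
WWWWWWWWW
After op 2 paint(6,1,R):
WWWWWWWWW
WWWWWWWWW
WWWWWWWWW
WGGGGGWWW
WGGGGGWWW
WWWGGGWWW
WRWGGGWWW
WWWWWWWWW
After op 3 fill(5,4,K) [16 cells changed]:
WWWWWWWWW
WWWWWWWWW
WWWWWWWWW
WKKKKKWWW
WKKKKKWWW
WWWKKKWWW
WRWKKKWWW
WWWWWWWWW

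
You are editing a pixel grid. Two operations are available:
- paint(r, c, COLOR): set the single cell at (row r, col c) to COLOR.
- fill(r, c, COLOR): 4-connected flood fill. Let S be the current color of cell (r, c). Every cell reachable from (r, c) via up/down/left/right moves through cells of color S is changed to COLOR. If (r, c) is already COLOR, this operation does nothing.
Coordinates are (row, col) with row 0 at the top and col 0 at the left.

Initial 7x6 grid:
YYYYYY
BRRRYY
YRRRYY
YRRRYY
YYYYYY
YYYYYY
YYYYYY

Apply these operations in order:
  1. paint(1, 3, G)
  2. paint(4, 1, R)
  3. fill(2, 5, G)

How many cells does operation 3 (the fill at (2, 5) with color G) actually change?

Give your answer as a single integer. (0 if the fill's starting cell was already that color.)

Answer: 31

Derivation:
After op 1 paint(1,3,G):
YYYYYY
BRRGYY
YRRRYY
YRRRYY
YYYYYY
YYYYYY
YYYYYY
After op 2 paint(4,1,R):
YYYYYY
BRRGYY
YRRRYY
YRRRYY
YRYYYY
YYYYYY
YYYYYY
After op 3 fill(2,5,G) [31 cells changed]:
GGGGGG
BRRGGG
GRRRGG
GRRRGG
GRGGGG
GGGGGG
GGGGGG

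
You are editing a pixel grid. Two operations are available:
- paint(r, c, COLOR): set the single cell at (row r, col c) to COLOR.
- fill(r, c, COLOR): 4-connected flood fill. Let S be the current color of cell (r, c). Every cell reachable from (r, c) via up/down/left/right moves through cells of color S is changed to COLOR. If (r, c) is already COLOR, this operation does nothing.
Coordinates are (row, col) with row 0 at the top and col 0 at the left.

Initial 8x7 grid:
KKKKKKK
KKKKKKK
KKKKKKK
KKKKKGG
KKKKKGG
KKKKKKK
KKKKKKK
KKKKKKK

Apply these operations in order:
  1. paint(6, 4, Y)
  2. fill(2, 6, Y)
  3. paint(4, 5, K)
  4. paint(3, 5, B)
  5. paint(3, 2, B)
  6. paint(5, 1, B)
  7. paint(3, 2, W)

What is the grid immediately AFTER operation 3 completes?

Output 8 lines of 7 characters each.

After op 1 paint(6,4,Y):
KKKKKKK
KKKKKKK
KKKKKKK
KKKKKGG
KKKKKGG
KKKKKKK
KKKKYKK
KKKKKKK
After op 2 fill(2,6,Y) [51 cells changed]:
YYYYYYY
YYYYYYY
YYYYYYY
YYYYYGG
YYYYYGG
YYYYYYY
YYYYYYY
YYYYYYY
After op 3 paint(4,5,K):
YYYYYYY
YYYYYYY
YYYYYYY
YYYYYGG
YYYYYKG
YYYYYYY
YYYYYYY
YYYYYYY

Answer: YYYYYYY
YYYYYYY
YYYYYYY
YYYYYGG
YYYYYKG
YYYYYYY
YYYYYYY
YYYYYYY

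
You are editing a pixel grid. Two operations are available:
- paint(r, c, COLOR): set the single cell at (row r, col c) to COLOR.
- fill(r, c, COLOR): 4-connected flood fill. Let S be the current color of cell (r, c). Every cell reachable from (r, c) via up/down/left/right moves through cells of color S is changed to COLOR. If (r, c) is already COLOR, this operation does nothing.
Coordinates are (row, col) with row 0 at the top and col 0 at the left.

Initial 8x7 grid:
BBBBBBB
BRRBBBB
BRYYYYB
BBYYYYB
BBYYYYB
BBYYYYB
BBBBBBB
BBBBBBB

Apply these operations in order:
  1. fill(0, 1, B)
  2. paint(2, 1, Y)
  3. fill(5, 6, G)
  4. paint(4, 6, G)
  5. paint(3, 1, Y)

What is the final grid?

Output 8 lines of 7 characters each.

Answer: GGGGGGG
GRRGGGG
GYYYYYG
GYYYYYG
GGYYYYG
GGYYYYG
GGGGGGG
GGGGGGG

Derivation:
After op 1 fill(0,1,B) [0 cells changed]:
BBBBBBB
BRRBBBB
BRYYYYB
BBYYYYB
BBYYYYB
BBYYYYB
BBBBBBB
BBBBBBB
After op 2 paint(2,1,Y):
BBBBBBB
BRRBBBB
BYYYYYB
BBYYYYB
BBYYYYB
BBYYYYB
BBBBBBB
BBBBBBB
After op 3 fill(5,6,G) [37 cells changed]:
GGGGGGG
GRRGGGG
GYYYYYG
GGYYYYG
GGYYYYG
GGYYYYG
GGGGGGG
GGGGGGG
After op 4 paint(4,6,G):
GGGGGGG
GRRGGGG
GYYYYYG
GGYYYYG
GGYYYYG
GGYYYYG
GGGGGGG
GGGGGGG
After op 5 paint(3,1,Y):
GGGGGGG
GRRGGGG
GYYYYYG
GYYYYYG
GGYYYYG
GGYYYYG
GGGGGGG
GGGGGGG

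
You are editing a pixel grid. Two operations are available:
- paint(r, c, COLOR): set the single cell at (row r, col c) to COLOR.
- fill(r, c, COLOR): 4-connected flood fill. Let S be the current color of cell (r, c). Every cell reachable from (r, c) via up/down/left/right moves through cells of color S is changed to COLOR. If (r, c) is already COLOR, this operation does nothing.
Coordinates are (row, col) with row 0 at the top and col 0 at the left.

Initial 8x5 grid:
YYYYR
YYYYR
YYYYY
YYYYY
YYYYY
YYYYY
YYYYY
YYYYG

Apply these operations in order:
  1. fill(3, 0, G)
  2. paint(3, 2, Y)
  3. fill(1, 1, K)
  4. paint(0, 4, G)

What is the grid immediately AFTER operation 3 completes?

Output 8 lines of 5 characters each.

After op 1 fill(3,0,G) [37 cells changed]:
GGGGR
GGGGR
GGGGG
GGGGG
GGGGG
GGGGG
GGGGG
GGGGG
After op 2 paint(3,2,Y):
GGGGR
GGGGR
GGGGG
GGYGG
GGGGG
GGGGG
GGGGG
GGGGG
After op 3 fill(1,1,K) [37 cells changed]:
KKKKR
KKKKR
KKKKK
KKYKK
KKKKK
KKKKK
KKKKK
KKKKK

Answer: KKKKR
KKKKR
KKKKK
KKYKK
KKKKK
KKKKK
KKKKK
KKKKK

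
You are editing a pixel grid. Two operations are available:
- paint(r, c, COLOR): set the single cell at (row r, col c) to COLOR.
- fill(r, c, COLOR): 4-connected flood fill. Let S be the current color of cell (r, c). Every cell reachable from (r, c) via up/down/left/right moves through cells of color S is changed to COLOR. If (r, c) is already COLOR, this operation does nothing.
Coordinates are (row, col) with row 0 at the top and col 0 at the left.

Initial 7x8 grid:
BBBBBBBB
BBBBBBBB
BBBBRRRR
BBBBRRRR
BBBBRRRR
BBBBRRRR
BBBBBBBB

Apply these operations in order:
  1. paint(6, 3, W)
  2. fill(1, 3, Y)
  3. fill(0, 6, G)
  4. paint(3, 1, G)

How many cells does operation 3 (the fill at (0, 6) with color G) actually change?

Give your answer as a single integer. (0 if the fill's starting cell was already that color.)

After op 1 paint(6,3,W):
BBBBBBBB
BBBBBBBB
BBBBRRRR
BBBBRRRR
BBBBRRRR
BBBBRRRR
BBBWBBBB
After op 2 fill(1,3,Y) [35 cells changed]:
YYYYYYYY
YYYYYYYY
YYYYRRRR
YYYYRRRR
YYYYRRRR
YYYYRRRR
YYYWBBBB
After op 3 fill(0,6,G) [35 cells changed]:
GGGGGGGG
GGGGGGGG
GGGGRRRR
GGGGRRRR
GGGGRRRR
GGGGRRRR
GGGWBBBB

Answer: 35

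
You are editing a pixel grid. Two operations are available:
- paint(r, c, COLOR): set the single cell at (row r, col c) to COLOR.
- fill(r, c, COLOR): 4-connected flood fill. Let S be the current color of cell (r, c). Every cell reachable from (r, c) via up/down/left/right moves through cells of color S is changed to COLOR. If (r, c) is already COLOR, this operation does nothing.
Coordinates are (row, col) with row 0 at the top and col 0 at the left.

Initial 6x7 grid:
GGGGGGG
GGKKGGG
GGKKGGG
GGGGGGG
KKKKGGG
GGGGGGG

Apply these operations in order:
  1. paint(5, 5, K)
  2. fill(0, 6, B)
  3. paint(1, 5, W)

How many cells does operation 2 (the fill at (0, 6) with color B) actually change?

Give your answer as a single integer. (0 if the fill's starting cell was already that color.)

After op 1 paint(5,5,K):
GGGGGGG
GGKKGGG
GGKKGGG
GGGGGGG
KKKKGGG
GGGGGKG
After op 2 fill(0,6,B) [33 cells changed]:
BBBBBBB
BBKKBBB
BBKKBBB
BBBBBBB
KKKKBBB
BBBBBKB

Answer: 33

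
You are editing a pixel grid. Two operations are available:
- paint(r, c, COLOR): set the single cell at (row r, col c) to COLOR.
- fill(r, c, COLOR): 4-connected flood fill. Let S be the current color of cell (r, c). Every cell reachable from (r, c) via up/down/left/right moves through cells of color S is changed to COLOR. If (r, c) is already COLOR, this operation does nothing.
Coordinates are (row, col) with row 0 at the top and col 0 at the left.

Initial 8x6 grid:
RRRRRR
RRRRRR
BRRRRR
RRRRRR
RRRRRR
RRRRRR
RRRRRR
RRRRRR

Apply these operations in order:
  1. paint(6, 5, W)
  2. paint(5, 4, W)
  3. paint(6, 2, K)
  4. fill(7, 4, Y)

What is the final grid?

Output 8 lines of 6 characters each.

After op 1 paint(6,5,W):
RRRRRR
RRRRRR
BRRRRR
RRRRRR
RRRRRR
RRRRRR
RRRRRW
RRRRRR
After op 2 paint(5,4,W):
RRRRRR
RRRRRR
BRRRRR
RRRRRR
RRRRRR
RRRRWR
RRRRRW
RRRRRR
After op 3 paint(6,2,K):
RRRRRR
RRRRRR
BRRRRR
RRRRRR
RRRRRR
RRRRWR
RRKRRW
RRRRRR
After op 4 fill(7,4,Y) [44 cells changed]:
YYYYYY
YYYYYY
BYYYYY
YYYYYY
YYYYYY
YYYYWY
YYKYYW
YYYYYY

Answer: YYYYYY
YYYYYY
BYYYYY
YYYYYY
YYYYYY
YYYYWY
YYKYYW
YYYYYY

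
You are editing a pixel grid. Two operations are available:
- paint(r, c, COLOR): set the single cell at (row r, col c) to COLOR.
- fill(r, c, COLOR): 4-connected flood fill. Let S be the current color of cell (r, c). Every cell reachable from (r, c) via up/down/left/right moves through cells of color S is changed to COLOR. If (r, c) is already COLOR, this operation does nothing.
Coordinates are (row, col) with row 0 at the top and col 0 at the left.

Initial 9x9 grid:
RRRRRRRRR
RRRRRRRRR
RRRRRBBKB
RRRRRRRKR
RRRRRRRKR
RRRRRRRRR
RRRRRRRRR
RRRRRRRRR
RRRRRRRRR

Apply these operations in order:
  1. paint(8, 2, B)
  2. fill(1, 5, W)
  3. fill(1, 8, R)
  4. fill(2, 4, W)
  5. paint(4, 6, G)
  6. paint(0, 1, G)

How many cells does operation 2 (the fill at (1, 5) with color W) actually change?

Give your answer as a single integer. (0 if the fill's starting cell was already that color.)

After op 1 paint(8,2,B):
RRRRRRRRR
RRRRRRRRR
RRRRRBBKB
RRRRRRRKR
RRRRRRRKR
RRRRRRRRR
RRRRRRRRR
RRRRRRRRR
RRBRRRRRR
After op 2 fill(1,5,W) [74 cells changed]:
WWWWWWWWW
WWWWWWWWW
WWWWWBBKB
WWWWWWWKW
WWWWWWWKW
WWWWWWWWW
WWWWWWWWW
WWWWWWWWW
WWBWWWWWW

Answer: 74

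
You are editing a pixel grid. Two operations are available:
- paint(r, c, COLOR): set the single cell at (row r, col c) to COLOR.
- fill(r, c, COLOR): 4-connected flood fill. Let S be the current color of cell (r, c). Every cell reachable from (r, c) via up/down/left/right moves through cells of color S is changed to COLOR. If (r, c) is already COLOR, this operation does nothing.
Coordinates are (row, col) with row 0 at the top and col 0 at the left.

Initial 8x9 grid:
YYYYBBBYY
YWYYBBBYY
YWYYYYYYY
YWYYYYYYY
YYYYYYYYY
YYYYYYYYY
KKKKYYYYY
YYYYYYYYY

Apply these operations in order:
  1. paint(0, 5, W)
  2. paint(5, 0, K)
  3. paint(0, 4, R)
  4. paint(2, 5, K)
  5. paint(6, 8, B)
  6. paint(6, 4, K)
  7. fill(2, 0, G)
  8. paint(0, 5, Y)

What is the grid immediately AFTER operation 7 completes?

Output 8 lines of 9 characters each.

After op 1 paint(0,5,W):
YYYYBWBYY
YWYYBBBYY
YWYYYYYYY
YWYYYYYYY
YYYYYYYYY
YYYYYYYYY
KKKKYYYYY
YYYYYYYYY
After op 2 paint(5,0,K):
YYYYBWBYY
YWYYBBBYY
YWYYYYYYY
YWYYYYYYY
YYYYYYYYY
KYYYYYYYY
KKKKYYYYY
YYYYYYYYY
After op 3 paint(0,4,R):
YYYYRWBYY
YWYYBBBYY
YWYYYYYYY
YWYYYYYYY
YYYYYYYYY
KYYYYYYYY
KKKKYYYYY
YYYYYYYYY
After op 4 paint(2,5,K):
YYYYRWBYY
YWYYBBBYY
YWYYYKYYY
YWYYYYYYY
YYYYYYYYY
KYYYYYYYY
KKKKYYYYY
YYYYYYYYY
After op 5 paint(6,8,B):
YYYYRWBYY
YWYYBBBYY
YWYYYKYYY
YWYYYYYYY
YYYYYYYYY
KYYYYYYYY
KKKKYYYYB
YYYYYYYYY
After op 6 paint(6,4,K):
YYYYRWBYY
YWYYBBBYY
YWYYYKYYY
YWYYYYYYY
YYYYYYYYY
KYYYYYYYY
KKKKKYYYB
YYYYYYYYY
After op 7 fill(2,0,G) [55 cells changed]:
GGGGRWBGG
GWGGBBBGG
GWGGGKGGG
GWGGGGGGG
GGGGGGGGG
KGGGGGGGG
KKKKKGGGB
GGGGGGGGG

Answer: GGGGRWBGG
GWGGBBBGG
GWGGGKGGG
GWGGGGGGG
GGGGGGGGG
KGGGGGGGG
KKKKKGGGB
GGGGGGGGG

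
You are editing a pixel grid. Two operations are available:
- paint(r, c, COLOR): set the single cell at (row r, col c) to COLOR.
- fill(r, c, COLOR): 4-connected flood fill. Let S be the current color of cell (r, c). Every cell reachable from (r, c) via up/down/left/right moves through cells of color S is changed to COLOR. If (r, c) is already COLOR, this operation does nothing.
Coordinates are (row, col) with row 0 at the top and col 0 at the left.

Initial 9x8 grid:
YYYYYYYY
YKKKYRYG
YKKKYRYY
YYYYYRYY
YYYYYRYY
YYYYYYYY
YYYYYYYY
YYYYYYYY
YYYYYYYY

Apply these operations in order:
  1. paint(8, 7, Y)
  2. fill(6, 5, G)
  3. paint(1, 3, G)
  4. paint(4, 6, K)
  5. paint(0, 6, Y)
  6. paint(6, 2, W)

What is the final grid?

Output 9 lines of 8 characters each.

After op 1 paint(8,7,Y):
YYYYYYYY
YKKKYRYG
YKKKYRYY
YYYYYRYY
YYYYYRYY
YYYYYYYY
YYYYYYYY
YYYYYYYY
YYYYYYYY
After op 2 fill(6,5,G) [61 cells changed]:
GGGGGGGG
GKKKGRGG
GKKKGRGG
GGGGGRGG
GGGGGRGG
GGGGGGGG
GGGGGGGG
GGGGGGGG
GGGGGGGG
After op 3 paint(1,3,G):
GGGGGGGG
GKKGGRGG
GKKKGRGG
GGGGGRGG
GGGGGRGG
GGGGGGGG
GGGGGGGG
GGGGGGGG
GGGGGGGG
After op 4 paint(4,6,K):
GGGGGGGG
GKKGGRGG
GKKKGRGG
GGGGGRGG
GGGGGRKG
GGGGGGGG
GGGGGGGG
GGGGGGGG
GGGGGGGG
After op 5 paint(0,6,Y):
GGGGGGYG
GKKGGRGG
GKKKGRGG
GGGGGRGG
GGGGGRKG
GGGGGGGG
GGGGGGGG
GGGGGGGG
GGGGGGGG
After op 6 paint(6,2,W):
GGGGGGYG
GKKGGRGG
GKKKGRGG
GGGGGRGG
GGGGGRKG
GGGGGGGG
GGWGGGGG
GGGGGGGG
GGGGGGGG

Answer: GGGGGGYG
GKKGGRGG
GKKKGRGG
GGGGGRGG
GGGGGRKG
GGGGGGGG
GGWGGGGG
GGGGGGGG
GGGGGGGG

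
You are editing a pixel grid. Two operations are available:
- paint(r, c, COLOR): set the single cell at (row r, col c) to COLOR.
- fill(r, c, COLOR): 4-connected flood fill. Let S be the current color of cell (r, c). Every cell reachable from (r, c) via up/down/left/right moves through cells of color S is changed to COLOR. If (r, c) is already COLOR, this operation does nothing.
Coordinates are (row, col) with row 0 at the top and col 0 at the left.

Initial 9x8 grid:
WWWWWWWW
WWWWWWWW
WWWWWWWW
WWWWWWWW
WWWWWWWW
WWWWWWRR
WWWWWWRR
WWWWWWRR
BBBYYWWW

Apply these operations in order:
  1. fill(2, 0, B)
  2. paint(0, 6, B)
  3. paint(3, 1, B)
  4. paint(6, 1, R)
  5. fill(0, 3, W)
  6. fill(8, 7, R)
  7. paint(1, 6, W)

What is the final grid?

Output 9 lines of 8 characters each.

After op 1 fill(2,0,B) [61 cells changed]:
BBBBBBBB
BBBBBBBB
BBBBBBBB
BBBBBBBB
BBBBBBBB
BBBBBBRR
BBBBBBRR
BBBBBBRR
BBBYYBBB
After op 2 paint(0,6,B):
BBBBBBBB
BBBBBBBB
BBBBBBBB
BBBBBBBB
BBBBBBBB
BBBBBBRR
BBBBBBRR
BBBBBBRR
BBBYYBBB
After op 3 paint(3,1,B):
BBBBBBBB
BBBBBBBB
BBBBBBBB
BBBBBBBB
BBBBBBBB
BBBBBBRR
BBBBBBRR
BBBBBBRR
BBBYYBBB
After op 4 paint(6,1,R):
BBBBBBBB
BBBBBBBB
BBBBBBBB
BBBBBBBB
BBBBBBBB
BBBBBBRR
BRBBBBRR
BBBBBBRR
BBBYYBBB
After op 5 fill(0,3,W) [63 cells changed]:
WWWWWWWW
WWWWWWWW
WWWWWWWW
WWWWWWWW
WWWWWWWW
WWWWWWRR
WRWWWWRR
WWWWWWRR
WWWYYWWW
After op 6 fill(8,7,R) [63 cells changed]:
RRRRRRRR
RRRRRRRR
RRRRRRRR
RRRRRRRR
RRRRRRRR
RRRRRRRR
RRRRRRRR
RRRRRRRR
RRRYYRRR
After op 7 paint(1,6,W):
RRRRRRRR
RRRRRRWR
RRRRRRRR
RRRRRRRR
RRRRRRRR
RRRRRRRR
RRRRRRRR
RRRRRRRR
RRRYYRRR

Answer: RRRRRRRR
RRRRRRWR
RRRRRRRR
RRRRRRRR
RRRRRRRR
RRRRRRRR
RRRRRRRR
RRRRRRRR
RRRYYRRR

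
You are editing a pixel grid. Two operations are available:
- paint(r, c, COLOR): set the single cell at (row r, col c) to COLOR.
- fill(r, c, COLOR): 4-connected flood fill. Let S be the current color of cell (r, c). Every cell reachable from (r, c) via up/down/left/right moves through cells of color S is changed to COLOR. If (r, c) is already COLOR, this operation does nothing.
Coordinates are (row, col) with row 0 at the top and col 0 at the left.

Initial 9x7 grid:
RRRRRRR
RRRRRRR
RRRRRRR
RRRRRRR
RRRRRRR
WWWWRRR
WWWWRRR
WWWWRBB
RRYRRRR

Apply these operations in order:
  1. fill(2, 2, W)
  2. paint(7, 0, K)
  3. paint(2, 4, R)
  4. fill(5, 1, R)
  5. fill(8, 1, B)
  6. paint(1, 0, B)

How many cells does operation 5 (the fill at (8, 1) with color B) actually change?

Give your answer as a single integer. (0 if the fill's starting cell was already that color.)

After op 1 fill(2,2,W) [46 cells changed]:
WWWWWWW
WWWWWWW
WWWWWWW
WWWWWWW
WWWWWWW
WWWWWWW
WWWWWWW
WWWWWBB
RRYWWWW
After op 2 paint(7,0,K):
WWWWWWW
WWWWWWW
WWWWWWW
WWWWWWW
WWWWWWW
WWWWWWW
WWWWWWW
KWWWWBB
RRYWWWW
After op 3 paint(2,4,R):
WWWWWWW
WWWWWWW
WWWWRWW
WWWWWWW
WWWWWWW
WWWWWWW
WWWWWWW
KWWWWBB
RRYWWWW
After op 4 fill(5,1,R) [56 cells changed]:
RRRRRRR
RRRRRRR
RRRRRRR
RRRRRRR
RRRRRRR
RRRRRRR
RRRRRRR
KRRRRBB
RRYRRRR
After op 5 fill(8,1,B) [59 cells changed]:
BBBBBBB
BBBBBBB
BBBBBBB
BBBBBBB
BBBBBBB
BBBBBBB
BBBBBBB
KBBBBBB
BBYBBBB

Answer: 59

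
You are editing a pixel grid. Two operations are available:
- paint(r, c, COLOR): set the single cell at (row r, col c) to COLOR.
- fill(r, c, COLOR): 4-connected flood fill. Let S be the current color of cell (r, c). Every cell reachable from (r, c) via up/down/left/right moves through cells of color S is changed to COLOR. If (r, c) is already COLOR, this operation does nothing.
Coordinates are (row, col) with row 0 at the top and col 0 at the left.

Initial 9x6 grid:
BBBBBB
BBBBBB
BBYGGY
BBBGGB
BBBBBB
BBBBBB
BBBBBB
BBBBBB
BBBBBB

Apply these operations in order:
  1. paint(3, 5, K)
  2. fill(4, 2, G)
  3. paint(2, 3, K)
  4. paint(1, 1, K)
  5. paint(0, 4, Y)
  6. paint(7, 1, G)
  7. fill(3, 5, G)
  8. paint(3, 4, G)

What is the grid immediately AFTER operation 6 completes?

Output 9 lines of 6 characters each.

Answer: GGGGYG
GKGGGG
GGYKGY
GGGGGK
GGGGGG
GGGGGG
GGGGGG
GGGGGG
GGGGGG

Derivation:
After op 1 paint(3,5,K):
BBBBBB
BBBBBB
BBYGGY
BBBGGK
BBBBBB
BBBBBB
BBBBBB
BBBBBB
BBBBBB
After op 2 fill(4,2,G) [47 cells changed]:
GGGGGG
GGGGGG
GGYGGY
GGGGGK
GGGGGG
GGGGGG
GGGGGG
GGGGGG
GGGGGG
After op 3 paint(2,3,K):
GGGGGG
GGGGGG
GGYKGY
GGGGGK
GGGGGG
GGGGGG
GGGGGG
GGGGGG
GGGGGG
After op 4 paint(1,1,K):
GGGGGG
GKGGGG
GGYKGY
GGGGGK
GGGGGG
GGGGGG
GGGGGG
GGGGGG
GGGGGG
After op 5 paint(0,4,Y):
GGGGYG
GKGGGG
GGYKGY
GGGGGK
GGGGGG
GGGGGG
GGGGGG
GGGGGG
GGGGGG
After op 6 paint(7,1,G):
GGGGYG
GKGGGG
GGYKGY
GGGGGK
GGGGGG
GGGGGG
GGGGGG
GGGGGG
GGGGGG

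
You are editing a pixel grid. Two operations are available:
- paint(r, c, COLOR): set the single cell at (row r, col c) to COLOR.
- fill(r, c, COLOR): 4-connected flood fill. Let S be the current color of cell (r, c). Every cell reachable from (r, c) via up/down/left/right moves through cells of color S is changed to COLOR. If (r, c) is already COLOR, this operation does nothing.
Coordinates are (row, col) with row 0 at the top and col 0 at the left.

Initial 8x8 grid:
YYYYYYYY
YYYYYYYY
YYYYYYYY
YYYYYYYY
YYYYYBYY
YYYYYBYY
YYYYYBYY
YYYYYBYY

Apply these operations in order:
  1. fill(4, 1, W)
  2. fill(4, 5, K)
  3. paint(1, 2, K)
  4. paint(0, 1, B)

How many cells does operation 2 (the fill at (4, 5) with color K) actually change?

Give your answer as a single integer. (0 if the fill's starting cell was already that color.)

Answer: 4

Derivation:
After op 1 fill(4,1,W) [60 cells changed]:
WWWWWWWW
WWWWWWWW
WWWWWWWW
WWWWWWWW
WWWWWBWW
WWWWWBWW
WWWWWBWW
WWWWWBWW
After op 2 fill(4,5,K) [4 cells changed]:
WWWWWWWW
WWWWWWWW
WWWWWWWW
WWWWWWWW
WWWWWKWW
WWWWWKWW
WWWWWKWW
WWWWWKWW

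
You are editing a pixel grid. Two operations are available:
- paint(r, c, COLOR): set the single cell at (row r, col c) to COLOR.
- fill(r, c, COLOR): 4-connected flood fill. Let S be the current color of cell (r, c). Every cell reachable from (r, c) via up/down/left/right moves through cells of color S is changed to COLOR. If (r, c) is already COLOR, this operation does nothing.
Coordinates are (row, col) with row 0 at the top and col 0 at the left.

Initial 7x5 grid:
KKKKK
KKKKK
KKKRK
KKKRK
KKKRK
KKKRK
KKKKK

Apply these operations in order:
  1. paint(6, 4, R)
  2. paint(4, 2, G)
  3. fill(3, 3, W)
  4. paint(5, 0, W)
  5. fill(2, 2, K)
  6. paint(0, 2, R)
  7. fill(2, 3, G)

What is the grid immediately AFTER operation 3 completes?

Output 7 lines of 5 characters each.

After op 1 paint(6,4,R):
KKKKK
KKKKK
KKKRK
KKKRK
KKKRK
KKKRK
KKKKR
After op 2 paint(4,2,G):
KKKKK
KKKKK
KKKRK
KKKRK
KKGRK
KKKRK
KKKKR
After op 3 fill(3,3,W) [4 cells changed]:
KKKKK
KKKKK
KKKWK
KKKWK
KKGWK
KKKWK
KKKKR

Answer: KKKKK
KKKKK
KKKWK
KKKWK
KKGWK
KKKWK
KKKKR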